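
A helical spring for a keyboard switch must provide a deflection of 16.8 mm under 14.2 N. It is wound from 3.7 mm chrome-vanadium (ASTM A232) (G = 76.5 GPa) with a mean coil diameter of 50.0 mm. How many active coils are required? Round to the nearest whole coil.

17

Required rate k = F/δ = 14.2/16.8 = 0.84524 N/mm
N_a = Gd⁴/(8D³k) = (76.5×10³ × 3.7⁴)/(8 × 50.0³ × 0.84524)
    = 1.43373e+07 / 845238 = 16.96 → 17 coils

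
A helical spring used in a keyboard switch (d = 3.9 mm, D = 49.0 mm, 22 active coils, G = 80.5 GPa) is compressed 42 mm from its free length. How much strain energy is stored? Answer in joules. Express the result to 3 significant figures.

k = Gd⁴/(8D³N_a) = (80.5×10³)(3.9⁴)/(8·49.0³·22) = 0.8994 N/mm
U = ½kδ² = 0.5 × 0.8994 × 42² = 793.27 N·mm = 0.79327 J

0.793 J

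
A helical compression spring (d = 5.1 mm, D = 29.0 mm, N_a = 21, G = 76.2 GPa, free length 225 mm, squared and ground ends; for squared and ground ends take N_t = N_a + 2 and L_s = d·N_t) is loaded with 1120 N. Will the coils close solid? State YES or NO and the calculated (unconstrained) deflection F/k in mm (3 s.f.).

k = Gd⁴/(8D³N_a) = (76.2×10³)(5.1⁴)/(8·29.0³·21) = 12.581 N/mm
N_t = 23; L_s = 5.1·23 = 117.3 mm; δ_solid = L₀ − L_s = 225 − 117.3 = 107.7 mm
δ = F/k = 1120/12.581 = 89.02 mm
δ < δ_solid → spring does not go solid

NO, δ = 89.0 mm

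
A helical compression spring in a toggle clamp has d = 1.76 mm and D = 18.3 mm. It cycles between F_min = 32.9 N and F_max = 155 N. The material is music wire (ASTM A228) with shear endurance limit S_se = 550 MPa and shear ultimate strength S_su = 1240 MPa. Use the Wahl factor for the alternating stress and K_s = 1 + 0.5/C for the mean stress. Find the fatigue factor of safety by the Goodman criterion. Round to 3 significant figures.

0.568

C = D/d = 18.3/1.76 = 10.3977; K_W = (4C−1)/(4C−4)+0.615/C = 1.1390; K_s = 1+0.5/C = 1.0481
F_a = (F_max−F_min)/2 = 61.05 N; F_m = (F_max+F_min)/2 = 93.95 N
τ_a = K_W·8F_aD/(πd³) = 1.1390 × 521.84 = 594.35 MPa
τ_m = K_s·8F_mD/(πd³) = 1.0481 × 803.06 = 841.68 MPa
Goodman: 1/n_f = τ_a/S_se + τ_m/S_su = 594.35/550 + 841.68/1240 = 1.08064 + 0.67877 = 1.7594
n_f = 1/1.7594 = 0.5684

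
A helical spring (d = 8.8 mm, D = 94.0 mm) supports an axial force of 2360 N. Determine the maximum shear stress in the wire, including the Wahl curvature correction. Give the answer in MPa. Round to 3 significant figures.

Spring index C = D/d = 94.0/8.8 = 10.6818
K_W = (4C−1)/(4C−4) + 0.615/C = 41.727/38.727 + 0.0576 = 1.1350
τ₀ = 8FD/(πd³) = 8·2360·94.0/(π·8.8³) = 1.77472e+06/2140.9 = 828.96 MPa
τ_max = K·τ₀ = 1.1350 × 828.96 = 940.9 MPa

941 MPa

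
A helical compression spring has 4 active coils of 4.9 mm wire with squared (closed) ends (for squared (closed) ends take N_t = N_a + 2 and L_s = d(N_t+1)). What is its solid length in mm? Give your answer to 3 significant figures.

squared (closed) ends: N_t = N_a + 2 = 4 + 2 = 6
L_s = d·(N_t+1) = 4.9 × 7 = 34.3 mm

34.3 mm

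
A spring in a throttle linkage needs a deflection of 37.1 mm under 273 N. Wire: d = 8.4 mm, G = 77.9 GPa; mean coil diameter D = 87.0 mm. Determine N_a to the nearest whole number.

10

Required rate k = F/δ = 273/37.1 = 7.3585 N/mm
N_a = Gd⁴/(8D³k) = (77.9×10³ × 8.4⁴)/(8 × 87.0³ × 7.3585)
    = 3.87842e+08 / 3.87647e+07 = 10.01 → 10 coils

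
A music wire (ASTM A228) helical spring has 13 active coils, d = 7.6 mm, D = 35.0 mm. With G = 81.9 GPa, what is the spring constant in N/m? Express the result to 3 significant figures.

61300 N/m

k = Gd⁴/(8D³N_a) = (81.9×10³ × 7.6⁴) / (8 × 35.0³ × 13)
  = 2.73236e+08 / 4.459e+06 = 61.277 N/mm = 61277 N/m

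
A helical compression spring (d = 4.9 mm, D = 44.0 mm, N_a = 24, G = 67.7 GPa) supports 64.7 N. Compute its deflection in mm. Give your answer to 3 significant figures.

27.1 mm

k = Gd⁴/(8D³N_a) = (67.7×10³)(4.9⁴)/(8·44.0³·24) = 2.3862 N/mm
δ = F/k = 64.7 / 2.3862 = 27.114 mm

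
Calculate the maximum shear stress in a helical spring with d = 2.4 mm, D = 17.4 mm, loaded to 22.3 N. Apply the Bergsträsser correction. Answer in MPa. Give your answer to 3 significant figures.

Spring index C = D/d = 17.4/2.4 = 7.2500
K_B = (4C+2)/(4C−3) = 31.000/26.000 = 1.1923
τ₀ = 8FD/(πd³) = 8·22.3·17.4/(π·2.4³) = 3104.16/43.429 = 71.476 MPa
τ_max = K·τ₀ = 1.1923 × 71.476 = 85.221 MPa

85.2 MPa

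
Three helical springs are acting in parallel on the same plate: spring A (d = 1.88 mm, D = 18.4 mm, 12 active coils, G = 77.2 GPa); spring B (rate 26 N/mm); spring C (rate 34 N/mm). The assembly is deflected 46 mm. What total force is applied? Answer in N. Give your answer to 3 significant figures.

k_A = Gd⁴/(8D³N_a) = (77.2×10³)(1.88⁴)/(8·18.4³·12) = 1.6126 N/mm
Parallel: k_eq = 1.6126 + 26 + 34 = 61.613 N/mm
F = k_eq·δ = 61.613·46 = 2834.2 N

2830 N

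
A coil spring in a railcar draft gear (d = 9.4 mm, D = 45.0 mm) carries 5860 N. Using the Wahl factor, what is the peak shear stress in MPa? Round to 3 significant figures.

Spring index C = D/d = 45.0/9.4 = 4.7872
K_W = (4C−1)/(4C−4) + 0.615/C = 18.149/15.149 + 0.1285 = 1.3265
τ₀ = 8FD/(πd³) = 8·5860·45.0/(π·9.4³) = 2.1096e+06/2609.4 = 808.48 MPa
τ_max = K·τ₀ = 1.3265 × 808.48 = 1072.4 MPa

1070 MPa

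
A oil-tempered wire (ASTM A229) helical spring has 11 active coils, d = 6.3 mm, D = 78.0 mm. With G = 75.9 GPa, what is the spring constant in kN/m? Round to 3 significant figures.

k = Gd⁴/(8D³N_a) = (75.9×10³ × 6.3⁴) / (8 × 78.0³ × 11)
  = 1.19565e+08 / 4.17606e+07 = 2.8631 N/mm

2.86 kN/m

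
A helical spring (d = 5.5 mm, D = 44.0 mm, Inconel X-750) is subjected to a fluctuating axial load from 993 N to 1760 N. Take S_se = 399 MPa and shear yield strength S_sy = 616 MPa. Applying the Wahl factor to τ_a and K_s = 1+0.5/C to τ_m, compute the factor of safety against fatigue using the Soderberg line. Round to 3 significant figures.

C = D/d = 44.0/5.5 = 8.0000; K_W = (4C−1)/(4C−4)+0.615/C = 1.1840; K_s = 1+0.5/C = 1.0625
F_a = (F_max−F_min)/2 = 383.5 N; F_m = (F_max+F_min)/2 = 1376.5 N
τ_a = K_W·8F_aD/(πd³) = 1.1840 × 258.27 = 305.79 MPa
τ_m = K_s·8F_mD/(πd³) = 1.0625 × 927 = 984.94 MPa
Soderberg: 1/n_f = τ_a/S_se + τ_m/S_sy = 305.79/399 + 984.94/616 = 0.76640 + 1.59893 = 2.3653
n_f = 1/2.3653 = 0.4228

0.423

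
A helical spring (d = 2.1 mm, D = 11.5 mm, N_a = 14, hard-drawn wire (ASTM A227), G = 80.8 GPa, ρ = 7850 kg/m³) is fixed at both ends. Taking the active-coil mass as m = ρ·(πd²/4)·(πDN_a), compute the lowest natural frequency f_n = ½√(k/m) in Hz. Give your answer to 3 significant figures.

k = Gd⁴/(8D³N_a) = (80.8×10³)(2.1⁴)/(8·11.5³·14) = 9.2252 N/mm = 9225.2 N/m
Wire length L = πDN_a = π·11.5·14 = 505.8 mm
m = ρ·(πd²/4)·L = 7850 × 3.4636×10⁻⁶ m² × 0.5058 m = 0.013752 kg
f_n = ½√(k/m) = 0.5·√(9225.2/0.013752) = 0.5·√(6.7082e+05) = 409.52 Hz

410 Hz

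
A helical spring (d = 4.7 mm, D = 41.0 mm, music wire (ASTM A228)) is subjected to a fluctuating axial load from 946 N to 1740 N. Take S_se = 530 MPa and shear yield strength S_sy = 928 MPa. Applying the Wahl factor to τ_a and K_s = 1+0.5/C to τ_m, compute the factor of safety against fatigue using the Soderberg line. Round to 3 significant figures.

0.414

C = D/d = 41.0/4.7 = 8.7234; K_W = (4C−1)/(4C−4)+0.615/C = 1.1676; K_s = 1+0.5/C = 1.0573
F_a = (F_max−F_min)/2 = 397 N; F_m = (F_max+F_min)/2 = 1343 N
τ_a = K_W·8F_aD/(πd³) = 1.1676 × 399.23 = 466.14 MPa
τ_m = K_s·8F_mD/(πd³) = 1.0573 × 1350.5 = 1427.9 MPa
Soderberg: 1/n_f = τ_a/S_se + τ_m/S_sy = 466.14/530 + 1427.9/928 = 0.87951 + 1.53873 = 2.4182
n_f = 1/2.4182 = 0.4135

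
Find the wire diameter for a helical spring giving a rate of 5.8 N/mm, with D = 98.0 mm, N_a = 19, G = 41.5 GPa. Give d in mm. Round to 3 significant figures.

d = (8D³N_a·k / G)^(1/4) = (8·98.0³·19·5.8 / (41.5×10³))^0.25
  = (19994)^0.25 = 11.8912 mm

11.9 mm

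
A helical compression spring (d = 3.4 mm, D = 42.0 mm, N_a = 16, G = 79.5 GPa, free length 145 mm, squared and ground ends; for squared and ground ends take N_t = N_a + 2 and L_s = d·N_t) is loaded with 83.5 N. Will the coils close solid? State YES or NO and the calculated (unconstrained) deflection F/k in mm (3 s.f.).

k = Gd⁴/(8D³N_a) = (79.5×10³)(3.4⁴)/(8·42.0³·16) = 1.1203 N/mm
N_t = 18; L_s = 3.4·18 = 61.2 mm; δ_solid = L₀ − L_s = 145 − 61.2 = 83.8 mm
δ = F/k = 83.5/1.1203 = 74.535 mm
δ < δ_solid → spring does not go solid

NO, δ = 74.5 mm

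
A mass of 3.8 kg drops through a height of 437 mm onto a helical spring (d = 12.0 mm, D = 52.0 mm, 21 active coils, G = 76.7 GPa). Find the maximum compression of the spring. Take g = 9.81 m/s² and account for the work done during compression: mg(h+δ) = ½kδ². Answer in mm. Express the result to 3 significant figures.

k = Gd⁴/(8D³N_a) = (76.7×10³)(12.0⁴)/(8·52.0³·21) = 67.329 N/mm
W = mg = 3.8 × 9.81 = 37.278 N
½kδ² − Wδ − Wh = 0 → δ = (W + √(W² + 2kWh))/k
δ = (37.278 + √(1389.6 + 2.19364e+06))/67.329 = (37.278 + 1481.6)/67.329 = 22.559 mm

22.6 mm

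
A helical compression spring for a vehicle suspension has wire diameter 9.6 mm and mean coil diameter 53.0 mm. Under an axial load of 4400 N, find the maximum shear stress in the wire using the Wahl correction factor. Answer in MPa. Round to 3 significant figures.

857 MPa

Spring index C = D/d = 53.0/9.6 = 5.5208
K_W = (4C−1)/(4C−4) + 0.615/C = 21.083/18.083 + 0.1114 = 1.2773
τ₀ = 8FD/(πd³) = 8·4400·53.0/(π·9.6³) = 1.8656e+06/2779.5 = 671.2 MPa
τ_max = K·τ₀ = 1.2773 × 671.2 = 857.33 MPa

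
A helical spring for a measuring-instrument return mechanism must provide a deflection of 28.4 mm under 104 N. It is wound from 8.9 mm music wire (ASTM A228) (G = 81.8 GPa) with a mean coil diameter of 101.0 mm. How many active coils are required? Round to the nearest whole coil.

17

Required rate k = F/δ = 104/28.4 = 3.662 N/mm
N_a = Gd⁴/(8D³k) = (81.8×10³ × 8.9⁴)/(8 × 101.0³ × 3.662)
    = 5.13232e+08 / 3.01835e+07 = 17 → 17 coils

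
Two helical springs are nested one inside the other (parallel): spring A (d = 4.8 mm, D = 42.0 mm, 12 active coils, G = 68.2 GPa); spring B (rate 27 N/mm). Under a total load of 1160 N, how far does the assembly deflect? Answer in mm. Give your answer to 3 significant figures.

k_A = Gd⁴/(8D³N_a) = (68.2×10³)(4.8⁴)/(8·42.0³·12) = 5.0901 N/mm
Parallel: k_eq = 5.0901 + 27 = 32.09 N/mm
δ = F/k_eq = 1160/32.09 = 36.148 mm

36.1 mm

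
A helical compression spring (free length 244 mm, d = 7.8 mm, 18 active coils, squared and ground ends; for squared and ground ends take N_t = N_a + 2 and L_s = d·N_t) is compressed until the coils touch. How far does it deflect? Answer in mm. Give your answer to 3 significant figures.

N_t = 20; L_s = 7.8·20 = 156 mm
δ_solid = L₀ − L_s = 244 − 156 = 88 mm

88.0 mm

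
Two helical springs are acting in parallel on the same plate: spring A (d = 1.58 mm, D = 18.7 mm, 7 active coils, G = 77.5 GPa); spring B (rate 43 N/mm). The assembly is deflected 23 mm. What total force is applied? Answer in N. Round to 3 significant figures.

1020 N

k_A = Gd⁴/(8D³N_a) = (77.5×10³)(1.58⁴)/(8·18.7³·7) = 1.3189 N/mm
Parallel: k_eq = 1.3189 + 43 = 44.319 N/mm
F = k_eq·δ = 44.319·23 = 1019.3 N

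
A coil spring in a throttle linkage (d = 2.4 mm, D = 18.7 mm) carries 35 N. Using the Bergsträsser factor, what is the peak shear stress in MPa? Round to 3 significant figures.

Spring index C = D/d = 18.7/2.4 = 7.7917
K_B = (4C+2)/(4C−3) = 33.167/28.167 = 1.1775
τ₀ = 8FD/(πd³) = 8·35·18.7/(π·2.4³) = 5236/43.429 = 120.56 MPa
τ_max = K·τ₀ = 1.1775 × 120.56 = 141.97 MPa

142 MPa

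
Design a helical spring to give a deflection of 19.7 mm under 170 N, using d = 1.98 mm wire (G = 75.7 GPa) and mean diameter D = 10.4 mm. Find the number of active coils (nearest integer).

Required rate k = F/δ = 170/19.7 = 8.6294 N/mm
N_a = Gd⁴/(8D³k) = (75.7×10³ × 1.98⁴)/(8 × 10.4³ × 8.6294)
    = 1.16347e+06 / 77655.6 = 14.98 → 15 coils

15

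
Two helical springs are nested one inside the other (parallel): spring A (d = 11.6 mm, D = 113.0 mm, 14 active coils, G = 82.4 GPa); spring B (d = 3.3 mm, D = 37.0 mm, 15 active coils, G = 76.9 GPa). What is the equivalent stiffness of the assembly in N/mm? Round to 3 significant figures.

10.7 N/mm

k_A = Gd⁴/(8D³N_a) = (82.4×10³)(11.6⁴)/(8·113.0³·14) = 9.2322 N/mm
k_B = Gd⁴/(8D³N_a) = (76.9×10³)(3.3⁴)/(8·37.0³·15) = 1.5004 N/mm
Parallel: k_eq = 9.2322 + 1.5004 = 10.733 N/mm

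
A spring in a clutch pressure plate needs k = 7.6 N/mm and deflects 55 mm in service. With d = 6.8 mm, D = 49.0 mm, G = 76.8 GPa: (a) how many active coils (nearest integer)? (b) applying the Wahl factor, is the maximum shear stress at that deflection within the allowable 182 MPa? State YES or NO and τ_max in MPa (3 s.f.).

(a) 23 coils; (b) NO, τ_max = 200 MPa

N_a = Gd⁴/(8D³k) = (76.8×10³)(6.8⁴)/(8·49.0³·7.6) = 22.96 → N_a = 23
Actual rate k = Gd⁴/(8D³·23) = 7.5856 N/mm
Working load F = kδ = 7.5856·55 = 417.21 N
C = 49.0/6.8 = 7.2059; K_W = (4C−1)/(4C−4)+0.615/C = 1.2062
τ_max = K_W·8FD/(πd³) = 1.2062·165.56 = 199.7 MPa
τ_max > 182 MPa → exceeds allowable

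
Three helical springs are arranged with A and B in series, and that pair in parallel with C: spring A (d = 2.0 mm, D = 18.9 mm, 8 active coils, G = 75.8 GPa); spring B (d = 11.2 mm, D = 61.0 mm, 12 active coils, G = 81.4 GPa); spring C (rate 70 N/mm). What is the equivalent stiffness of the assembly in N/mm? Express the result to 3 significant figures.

72.7 N/mm

k_A = Gd⁴/(8D³N_a) = (75.8×10³)(2.0⁴)/(8·18.9³·8) = 2.8069 N/mm
k_B = Gd⁴/(8D³N_a) = (81.4×10³)(11.2⁴)/(8·61.0³·12) = 58.781 N/mm
Springs A,B series: k_AB = 1/(1/2.8069+1/58.781) = 2.679 N/mm; parallel with C: k_eq = 2.679+70 = 72.679 N/mm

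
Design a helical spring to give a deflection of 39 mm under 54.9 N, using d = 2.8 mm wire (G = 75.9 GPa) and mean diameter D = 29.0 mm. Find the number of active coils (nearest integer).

Required rate k = F/δ = 54.9/39 = 1.4077 N/mm
N_a = Gd⁴/(8D³k) = (75.9×10³ × 2.8⁴)/(8 × 29.0³ × 1.4077)
    = 4.66524e+06 / 274658 = 16.99 → 17 coils

17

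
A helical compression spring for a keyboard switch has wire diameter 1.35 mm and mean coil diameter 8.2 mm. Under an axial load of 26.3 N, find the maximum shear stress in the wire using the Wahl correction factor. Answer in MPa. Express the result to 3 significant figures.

279 MPa

Spring index C = D/d = 8.2/1.35 = 6.0741
K_W = (4C−1)/(4C−4) + 0.615/C = 23.296/20.296 + 0.1013 = 1.2491
τ₀ = 8FD/(πd³) = 8·26.3·8.2/(π·1.35³) = 1725.28/7.7295 = 223.21 MPa
τ_max = K·τ₀ = 1.2491 × 223.21 = 278.8 MPa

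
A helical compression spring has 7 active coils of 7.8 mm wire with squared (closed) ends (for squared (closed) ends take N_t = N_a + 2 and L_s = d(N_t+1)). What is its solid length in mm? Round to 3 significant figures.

squared (closed) ends: N_t = N_a + 2 = 7 + 2 = 9
L_s = d·(N_t+1) = 7.8 × 10 = 78 mm

78.0 mm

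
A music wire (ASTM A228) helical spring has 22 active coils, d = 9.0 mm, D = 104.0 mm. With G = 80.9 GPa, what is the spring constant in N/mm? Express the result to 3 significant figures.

k = Gd⁴/(8D³N_a) = (80.9×10³ × 9.0⁴) / (8 × 104.0³ × 22)
  = 5.30785e+08 / 1.97976e+08 = 2.6811 N/mm

2.68 N/mm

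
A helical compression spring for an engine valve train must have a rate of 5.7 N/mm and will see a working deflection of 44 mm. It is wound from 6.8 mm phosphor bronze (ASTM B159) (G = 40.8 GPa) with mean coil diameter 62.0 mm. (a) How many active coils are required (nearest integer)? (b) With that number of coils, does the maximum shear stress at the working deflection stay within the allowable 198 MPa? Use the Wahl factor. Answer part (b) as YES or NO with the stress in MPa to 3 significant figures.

N_a = Gd⁴/(8D³k) = (40.8×10³)(6.8⁴)/(8·62.0³·5.7) = 8.027 → N_a = 8
Actual rate k = Gd⁴/(8D³·8) = 5.7193 N/mm
Working load F = kδ = 5.7193·44 = 251.65 N
C = 62.0/6.8 = 9.1176; K_W = (4C−1)/(4C−4)+0.615/C = 1.1598
τ_max = K_W·8FD/(πd³) = 1.1598·126.36 = 146.55 MPa
τ_max ≤ 198 MPa → acceptable

(a) 8 coils; (b) YES, τ_max = 147 MPa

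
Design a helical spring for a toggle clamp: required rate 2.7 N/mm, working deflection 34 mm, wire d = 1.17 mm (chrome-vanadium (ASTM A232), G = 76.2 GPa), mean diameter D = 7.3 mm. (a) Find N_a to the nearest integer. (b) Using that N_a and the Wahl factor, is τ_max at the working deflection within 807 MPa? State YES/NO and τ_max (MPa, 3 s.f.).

(a) 17 coils; (b) NO, τ_max = 1320 MPa

N_a = Gd⁴/(8D³k) = (76.2×10³)(1.17⁴)/(8·7.3³·2.7) = 16.99 → N_a = 17
Actual rate k = Gd⁴/(8D³·17) = 2.6989 N/mm
Working load F = kδ = 2.6989·34 = 91.763 N
C = 7.3/1.17 = 6.2393; K_W = (4C−1)/(4C−4)+0.615/C = 1.2417
τ_max = K_W·8FD/(πd³) = 1.2417·1065.1 = 1322.5 MPa
τ_max > 807 MPa → exceeds allowable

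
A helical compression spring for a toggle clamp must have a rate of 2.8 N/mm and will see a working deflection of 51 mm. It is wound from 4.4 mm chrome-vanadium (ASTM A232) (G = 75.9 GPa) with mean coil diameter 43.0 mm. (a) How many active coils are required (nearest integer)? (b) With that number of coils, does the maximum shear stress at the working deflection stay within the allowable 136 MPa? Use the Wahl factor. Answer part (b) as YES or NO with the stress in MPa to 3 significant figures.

(a) 16 coils; (b) NO, τ_max = 210 MPa

N_a = Gd⁴/(8D³k) = (75.9×10³)(4.4⁴)/(8·43.0³·2.8) = 15.97 → N_a = 16
Actual rate k = Gd⁴/(8D³·16) = 2.7954 N/mm
Working load F = kδ = 2.7954·51 = 142.56 N
C = 43.0/4.4 = 9.7727; K_W = (4C−1)/(4C−4)+0.615/C = 1.1484
τ_max = K_W·8FD/(πd³) = 1.1484·183.26 = 210.46 MPa
τ_max > 136 MPa → exceeds allowable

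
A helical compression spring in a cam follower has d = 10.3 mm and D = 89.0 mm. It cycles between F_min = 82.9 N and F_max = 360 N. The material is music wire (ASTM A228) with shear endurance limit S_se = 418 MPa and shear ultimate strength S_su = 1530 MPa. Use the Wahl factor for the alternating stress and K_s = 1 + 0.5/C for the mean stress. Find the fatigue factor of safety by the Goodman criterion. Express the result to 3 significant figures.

C = D/d = 89.0/10.3 = 8.6408; K_W = (4C−1)/(4C−4)+0.615/C = 1.1693; K_s = 1+0.5/C = 1.0579
F_a = (F_max−F_min)/2 = 138.55 N; F_m = (F_max+F_min)/2 = 221.45 N
τ_a = K_W·8F_aD/(πd³) = 1.1693 × 28.736 = 33.602 MPa
τ_m = K_s·8F_mD/(πd³) = 1.0579 × 45.93 = 48.587 MPa
Goodman: 1/n_f = τ_a/S_se + τ_m/S_su = 33.602/418 + 48.587/1530 = 0.08039 + 0.03176 = 0.11214
n_f = 1/0.11214 = 8.917

8.92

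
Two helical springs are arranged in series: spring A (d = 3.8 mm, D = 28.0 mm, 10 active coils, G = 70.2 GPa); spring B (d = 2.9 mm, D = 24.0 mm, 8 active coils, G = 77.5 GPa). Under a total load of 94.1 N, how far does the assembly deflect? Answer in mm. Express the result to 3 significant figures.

k_A = Gd⁴/(8D³N_a) = (70.2×10³)(3.8⁴)/(8·28.0³·10) = 8.335 N/mm
k_B = Gd⁴/(8D³N_a) = (77.5×10³)(2.9⁴)/(8·24.0³·8) = 6.1956 N/mm
Series: 1/k_eq = 1/8.335 + 1/6.1956 = 0.28138; k_eq = 3.5539 N/mm
δ = F/k_eq = 94.1/3.5539 = 26.478 mm

26.5 mm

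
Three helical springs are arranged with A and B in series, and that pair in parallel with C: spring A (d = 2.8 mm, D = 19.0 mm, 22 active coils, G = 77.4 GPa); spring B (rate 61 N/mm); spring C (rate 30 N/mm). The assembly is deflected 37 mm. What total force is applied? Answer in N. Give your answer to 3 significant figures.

k_A = Gd⁴/(8D³N_a) = (77.4×10³)(2.8⁴)/(8·19.0³·22) = 3.9409 N/mm
Springs A,B series: k_AB = 1/(1/3.9409+1/61) = 3.7018 N/mm; parallel with C: k_eq = 3.7018+30 = 33.702 N/mm
F = k_eq·δ = 33.702·37 = 1247 N

1250 N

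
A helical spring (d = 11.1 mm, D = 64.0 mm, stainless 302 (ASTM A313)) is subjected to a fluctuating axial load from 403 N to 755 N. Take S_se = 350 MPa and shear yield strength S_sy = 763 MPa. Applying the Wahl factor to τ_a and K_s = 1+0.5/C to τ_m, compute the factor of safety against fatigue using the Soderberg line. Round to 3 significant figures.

5.75

C = D/d = 64.0/11.1 = 5.7658; K_W = (4C−1)/(4C−4)+0.615/C = 1.2640; K_s = 1+0.5/C = 1.0867
F_a = (F_max−F_min)/2 = 176 N; F_m = (F_max+F_min)/2 = 579 N
τ_a = K_W·8F_aD/(πd³) = 1.2640 × 20.973 = 26.511 MPa
τ_m = K_s·8F_mD/(πd³) = 1.0867 × 68.997 = 74.98 MPa
Soderberg: 1/n_f = τ_a/S_se + τ_m/S_sy = 26.511/350 + 74.98/763 = 0.07575 + 0.09827 = 0.17402
n_f = 1/0.17402 = 5.747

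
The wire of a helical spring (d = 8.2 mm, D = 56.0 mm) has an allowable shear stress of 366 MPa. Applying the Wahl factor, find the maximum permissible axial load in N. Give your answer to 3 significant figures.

1160 N

C = D/d = 56.0/8.2 = 6.8293
K_W = (4C−1)/(4C−4) + 0.615/C = 26.317/23.317 + 0.0901 = 1.2187
τ_max = K·8FD/(πd³) → F_max = τ_allow·πd³/(8DK)
F_max = 366·π·8.2³/(8·56.0·1.2187) = 6.3398e+05/545.98 = 1161.2 N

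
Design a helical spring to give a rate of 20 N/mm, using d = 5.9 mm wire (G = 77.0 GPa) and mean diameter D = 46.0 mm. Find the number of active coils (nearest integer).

6

N_a = Gd⁴/(8D³k) = (77.0×10³ × 5.9⁴)/(8 × 46.0³ × 20)
    = 9.33037e+07 / 1.55738e+07 = 5.991 → 6 coils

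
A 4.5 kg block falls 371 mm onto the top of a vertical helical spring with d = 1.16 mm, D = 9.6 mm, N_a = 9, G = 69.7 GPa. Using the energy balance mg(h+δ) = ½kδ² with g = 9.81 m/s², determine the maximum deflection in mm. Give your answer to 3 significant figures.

153 mm

k = Gd⁴/(8D³N_a) = (69.7×10³)(1.16⁴)/(8·9.6³·9) = 1.9812 N/mm
W = mg = 4.5 × 9.81 = 44.145 N
½kδ² − Wδ − Wh = 0 → δ = (W + √(W² + 2kWh))/k
δ = (44.145 + √(1948.8 + 64893.9))/1.9812 = (44.145 + 258.54)/1.9812 = 152.78 mm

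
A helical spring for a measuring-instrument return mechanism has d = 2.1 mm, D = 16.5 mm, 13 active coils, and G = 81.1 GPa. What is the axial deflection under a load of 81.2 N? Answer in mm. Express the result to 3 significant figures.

k = Gd⁴/(8D³N_a) = (81.1×10³)(2.1⁴)/(8·16.5³·13) = 3.3761 N/mm
δ = F/k = 81.2 / 3.3761 = 24.052 mm

24.1 mm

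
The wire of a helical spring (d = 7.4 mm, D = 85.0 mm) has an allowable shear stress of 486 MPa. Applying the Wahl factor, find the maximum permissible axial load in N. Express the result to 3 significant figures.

C = D/d = 85.0/7.4 = 11.4865
K_W = (4C−1)/(4C−4) + 0.615/C = 44.946/41.946 + 0.0535 = 1.1251
τ_max = K·8FD/(πd³) → F_max = τ_allow·πd³/(8DK)
F_max = 486·π·7.4³/(8·85.0·1.1251) = 6.187e+05/765.04 = 808.72 N

809 N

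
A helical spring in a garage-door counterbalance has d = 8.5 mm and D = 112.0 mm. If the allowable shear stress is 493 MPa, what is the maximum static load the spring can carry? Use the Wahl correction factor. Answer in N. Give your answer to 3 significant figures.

958 N

C = D/d = 112.0/8.5 = 13.1765
K_W = (4C−1)/(4C−4) + 0.615/C = 51.706/48.706 + 0.0467 = 1.1083
τ_max = K·8FD/(πd³) → F_max = τ_allow·πd³/(8DK)
F_max = 493·π·8.5³/(8·112.0·1.1083) = 9.5116e+05/993.01 = 957.86 N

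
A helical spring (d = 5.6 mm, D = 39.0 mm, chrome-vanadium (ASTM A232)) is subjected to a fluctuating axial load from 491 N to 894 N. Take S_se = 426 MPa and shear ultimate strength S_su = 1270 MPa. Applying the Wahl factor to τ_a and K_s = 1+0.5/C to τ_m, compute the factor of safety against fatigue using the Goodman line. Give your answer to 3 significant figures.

1.53

C = D/d = 39.0/5.6 = 6.9643; K_W = (4C−1)/(4C−4)+0.615/C = 1.2141; K_s = 1+0.5/C = 1.0718
F_a = (F_max−F_min)/2 = 201.5 N; F_m = (F_max+F_min)/2 = 692.5 N
τ_a = K_W·8F_aD/(πd³) = 1.2141 × 113.95 = 138.34 MPa
τ_m = K_s·8F_mD/(πd³) = 1.0718 × 391.62 = 419.73 MPa
Goodman: 1/n_f = τ_a/S_se + τ_m/S_su = 138.34/426 + 419.73/1270 = 0.32475 + 0.33050 = 0.65524
n_f = 1/0.65524 = 1.526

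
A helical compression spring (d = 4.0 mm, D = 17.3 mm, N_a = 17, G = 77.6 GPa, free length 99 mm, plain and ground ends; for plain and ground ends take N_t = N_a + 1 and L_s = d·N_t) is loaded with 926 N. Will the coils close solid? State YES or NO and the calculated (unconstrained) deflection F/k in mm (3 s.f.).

YES, δ = 32.8 mm

k = Gd⁴/(8D³N_a) = (77.6×10³)(4.0⁴)/(8·17.3³·17) = 28.211 N/mm
N_t = 18; L_s = 4.0·18 = 72 mm; δ_solid = L₀ − L_s = 99 − 72 = 27 mm
δ = F/k = 926/28.211 = 32.824 mm
δ ≥ δ_solid → spring goes solid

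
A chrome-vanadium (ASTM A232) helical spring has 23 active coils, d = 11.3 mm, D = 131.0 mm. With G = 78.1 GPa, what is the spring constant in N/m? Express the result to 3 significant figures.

k = Gd⁴/(8D³N_a) = (78.1×10³ × 11.3⁴) / (8 × 131.0³ × 23)
  = 1.2734e+09 / 4.13649e+08 = 3.0785 N/mm = 3078.5 N/m

3080 N/m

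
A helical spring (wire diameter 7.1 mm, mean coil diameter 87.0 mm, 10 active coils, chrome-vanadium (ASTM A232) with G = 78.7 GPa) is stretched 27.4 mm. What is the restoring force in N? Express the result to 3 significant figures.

104 N

k = Gd⁴/(8D³N_a) = (78.7×10³)(7.1⁴)/(8·87.0³·10) = 3.7963 N/mm
F = k·δ = 3.7963 × 27.4 = 104.02 N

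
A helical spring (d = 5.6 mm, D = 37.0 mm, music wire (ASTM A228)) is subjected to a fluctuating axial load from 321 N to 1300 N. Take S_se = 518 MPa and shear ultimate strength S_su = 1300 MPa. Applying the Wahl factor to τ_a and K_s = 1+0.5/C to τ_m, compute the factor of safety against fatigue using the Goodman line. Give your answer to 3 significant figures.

C = D/d = 37.0/5.6 = 6.6071; K_W = (4C−1)/(4C−4)+0.615/C = 1.2268; K_s = 1+0.5/C = 1.0757
F_a = (F_max−F_min)/2 = 489.5 N; F_m = (F_max+F_min)/2 = 810.5 N
τ_a = K_W·8F_aD/(πd³) = 1.2268 × 262.62 = 322.19 MPa
τ_m = K_s·8F_mD/(πd³) = 1.0757 × 434.84 = 467.75 MPa
Goodman: 1/n_f = τ_a/S_se + τ_m/S_su = 322.19/518 + 467.75/1300 = 0.62200 + 0.35981 = 0.9818
n_f = 1/0.9818 = 1.019

1.02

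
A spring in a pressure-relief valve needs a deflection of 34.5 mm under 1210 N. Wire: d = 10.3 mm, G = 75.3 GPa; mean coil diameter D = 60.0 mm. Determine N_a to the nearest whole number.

Required rate k = F/δ = 1210/34.5 = 35.072 N/mm
N_a = Gd⁴/(8D³k) = (75.3×10³ × 10.3⁴)/(8 × 60.0³ × 35.072)
    = 8.47508e+08 / 6.06052e+07 = 13.98 → 14 coils

14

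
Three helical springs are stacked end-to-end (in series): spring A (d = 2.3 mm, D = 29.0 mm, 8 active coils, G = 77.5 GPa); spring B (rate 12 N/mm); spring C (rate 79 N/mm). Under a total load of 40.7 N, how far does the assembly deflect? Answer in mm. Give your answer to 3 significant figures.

k_A = Gd⁴/(8D³N_a) = (77.5×10³)(2.3⁴)/(8·29.0³·8) = 1.3894 N/mm
Series: 1/k_eq = 1/1.3894 + 1/12 + 1/79 = 0.81571; k_eq = 1.2259 N/mm
δ = F/k_eq = 40.7/1.2259 = 33.199 mm

33.2 mm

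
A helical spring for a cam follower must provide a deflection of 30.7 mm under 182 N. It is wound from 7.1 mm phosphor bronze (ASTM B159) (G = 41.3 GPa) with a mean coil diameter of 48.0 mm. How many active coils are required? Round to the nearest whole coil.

20

Required rate k = F/δ = 182/30.7 = 5.9283 N/mm
N_a = Gd⁴/(8D³k) = (41.3×10³ × 7.1⁴)/(8 × 48.0³ × 5.9283)
    = 1.0495e+08 / 5.24501e+06 = 20.01 → 20 coils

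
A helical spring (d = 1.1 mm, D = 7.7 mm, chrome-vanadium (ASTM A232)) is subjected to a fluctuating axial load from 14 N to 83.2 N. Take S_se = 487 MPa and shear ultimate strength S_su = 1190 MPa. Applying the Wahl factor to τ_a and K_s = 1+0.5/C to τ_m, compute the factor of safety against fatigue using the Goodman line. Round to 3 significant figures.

C = D/d = 7.7/1.1 = 7.0000; K_W = (4C−1)/(4C−4)+0.615/C = 1.2129; K_s = 1+0.5/C = 1.0714
F_a = (F_max−F_min)/2 = 34.6 N; F_m = (F_max+F_min)/2 = 48.6 N
τ_a = K_W·8F_aD/(πd³) = 1.2129 × 509.72 = 618.21 MPa
τ_m = K_s·8F_mD/(πd³) = 1.0714 × 715.96 = 767.1 MPa
Goodman: 1/n_f = τ_a/S_se + τ_m/S_su = 618.21/487 + 767.1/1190 = 1.26943 + 0.64462 = 1.9141
n_f = 1/1.9141 = 0.5225

0.522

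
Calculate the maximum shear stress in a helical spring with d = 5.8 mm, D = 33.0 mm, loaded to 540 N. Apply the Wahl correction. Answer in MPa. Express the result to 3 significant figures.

Spring index C = D/d = 33.0/5.8 = 5.6897
K_W = (4C−1)/(4C−4) + 0.615/C = 21.759/18.759 + 0.1081 = 1.2680
τ₀ = 8FD/(πd³) = 8·540·33.0/(π·5.8³) = 142560/612.96 = 232.58 MPa
τ_max = K·τ₀ = 1.2680 × 232.58 = 294.91 MPa

295 MPa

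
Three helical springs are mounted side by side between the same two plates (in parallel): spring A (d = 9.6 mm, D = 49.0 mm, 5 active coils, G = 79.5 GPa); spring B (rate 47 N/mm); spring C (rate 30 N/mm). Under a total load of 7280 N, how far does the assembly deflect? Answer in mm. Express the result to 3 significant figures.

33.0 mm

k_A = Gd⁴/(8D³N_a) = (79.5×10³)(9.6⁴)/(8·49.0³·5) = 143.48 N/mm
Parallel: k_eq = 143.48 + 47 + 30 = 220.48 N/mm
δ = F/k_eq = 7280/220.48 = 33.018 mm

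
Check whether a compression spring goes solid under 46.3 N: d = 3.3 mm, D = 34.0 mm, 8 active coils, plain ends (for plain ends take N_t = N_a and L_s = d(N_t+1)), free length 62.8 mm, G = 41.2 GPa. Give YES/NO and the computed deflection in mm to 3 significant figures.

NO, δ = 23.8 mm

k = Gd⁴/(8D³N_a) = (41.2×10³)(3.3⁴)/(8·34.0³·8) = 1.9424 N/mm
N_t = 8; L_s = 3.3·9 = 29.7 mm; δ_solid = L₀ − L_s = 62.8 − 29.7 = 33.1 mm
δ = F/k = 46.3/1.9424 = 23.837 mm
δ < δ_solid → spring does not go solid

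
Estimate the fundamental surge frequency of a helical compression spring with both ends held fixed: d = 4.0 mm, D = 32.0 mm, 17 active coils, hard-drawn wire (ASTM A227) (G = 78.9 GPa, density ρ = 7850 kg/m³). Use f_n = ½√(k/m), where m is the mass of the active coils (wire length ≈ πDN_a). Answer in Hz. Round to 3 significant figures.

k = Gd⁴/(8D³N_a) = (78.9×10³)(4.0⁴)/(8·32.0³·17) = 4.5324 N/mm = 4532.4 N/m
Wire length L = πDN_a = π·32.0·17 = 1709 mm
m = ρ·(πd²/4)·L = 7850 × 12.566×10⁻⁶ m² × 1.709 m = 0.16859 kg
f_n = ½√(k/m) = 0.5·√(4532.4/0.16859) = 0.5·√(26884) = 81.982 Hz

82.0 Hz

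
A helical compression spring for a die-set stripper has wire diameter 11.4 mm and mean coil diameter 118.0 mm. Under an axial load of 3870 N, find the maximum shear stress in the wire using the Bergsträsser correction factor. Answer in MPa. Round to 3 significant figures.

887 MPa

Spring index C = D/d = 118.0/11.4 = 10.3509
K_B = (4C+2)/(4C−3) = 43.404/38.404 = 1.1302
τ₀ = 8FD/(πd³) = 8·3870·118.0/(π·11.4³) = 3.65328e+06/4654.4 = 784.91 MPa
τ_max = K·τ₀ = 1.1302 × 784.91 = 887.1 MPa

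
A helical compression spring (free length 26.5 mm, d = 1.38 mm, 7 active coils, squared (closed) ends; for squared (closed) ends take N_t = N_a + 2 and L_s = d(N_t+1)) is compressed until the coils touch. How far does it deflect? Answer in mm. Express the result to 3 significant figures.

12.7 mm

N_t = 9; L_s = 1.38·10 = 13.8 mm
δ_solid = L₀ − L_s = 26.5 − 13.8 = 12.7 mm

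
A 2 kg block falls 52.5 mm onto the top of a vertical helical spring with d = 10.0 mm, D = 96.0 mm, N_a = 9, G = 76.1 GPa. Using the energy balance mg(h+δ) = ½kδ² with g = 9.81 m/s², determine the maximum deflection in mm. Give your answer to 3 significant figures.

14.9 mm

k = Gd⁴/(8D³N_a) = (76.1×10³)(10.0⁴)/(8·96.0³·9) = 11.946 N/mm
W = mg = 2 × 9.81 = 19.62 N
½kδ² − Wδ − Wh = 0 → δ = (W + √(W² + 2kWh))/k
δ = (19.62 + √(384.94 + 24610.9))/11.946 = (19.62 + 158.1)/11.946 = 14.876 mm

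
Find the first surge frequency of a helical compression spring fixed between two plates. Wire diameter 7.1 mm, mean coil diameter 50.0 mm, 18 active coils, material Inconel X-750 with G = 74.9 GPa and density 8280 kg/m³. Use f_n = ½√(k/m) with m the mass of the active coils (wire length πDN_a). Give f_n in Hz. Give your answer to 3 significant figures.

53.4 Hz

k = Gd⁴/(8D³N_a) = (74.9×10³)(7.1⁴)/(8·50.0³·18) = 10.574 N/mm = 10574 N/m
Wire length L = πDN_a = π·50.0·18 = 2827.4 mm
m = ρ·(πd²/4)·L = 8280 × 39.592×10⁻⁶ m² × 2.8274 m = 0.92689 kg
f_n = ½√(k/m) = 0.5·√(10574/0.92689) = 0.5·√(11408) = 53.404 Hz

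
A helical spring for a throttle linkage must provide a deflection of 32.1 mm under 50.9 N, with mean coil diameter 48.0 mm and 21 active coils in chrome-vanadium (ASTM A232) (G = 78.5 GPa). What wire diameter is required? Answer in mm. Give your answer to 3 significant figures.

4.40 mm

Required rate k = F/δ = 50.9/32.1 = 1.5857 N/mm
d = (8D³N_a·k / G)^(1/4) = (8·48.0³·21·1.5857 / (78.5×10³))^0.25
  = (375.3)^0.25 = 4.4014 mm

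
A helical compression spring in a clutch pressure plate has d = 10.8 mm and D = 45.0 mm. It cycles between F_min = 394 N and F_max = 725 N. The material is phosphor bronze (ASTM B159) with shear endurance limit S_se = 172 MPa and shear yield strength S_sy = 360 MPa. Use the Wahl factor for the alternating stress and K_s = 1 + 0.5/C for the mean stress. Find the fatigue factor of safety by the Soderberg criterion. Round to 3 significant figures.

3.58

C = D/d = 45.0/10.8 = 4.1667; K_W = (4C−1)/(4C−4)+0.615/C = 1.3844; K_s = 1+0.5/C = 1.1200
F_a = (F_max−F_min)/2 = 165.5 N; F_m = (F_max+F_min)/2 = 559.5 N
τ_a = K_W·8F_aD/(πd³) = 1.3844 × 15.055 = 20.843 MPa
τ_m = K_s·8F_mD/(πd³) = 1.1200 × 50.896 = 57.003 MPa
Soderberg: 1/n_f = τ_a/S_se + τ_m/S_sy = 20.843/172 + 57.003/360 = 0.12118 + 0.15834 = 0.27952
n_f = 1/0.27952 = 3.578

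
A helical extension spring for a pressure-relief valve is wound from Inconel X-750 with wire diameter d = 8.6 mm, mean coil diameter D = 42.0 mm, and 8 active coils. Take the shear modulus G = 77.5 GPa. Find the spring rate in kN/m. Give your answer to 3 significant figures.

89.4 kN/m

k = Gd⁴/(8D³N_a) = (77.5×10³ × 8.6⁴) / (8 × 42.0³ × 8)
  = 4.23931e+08 / 4.74163e+06 = 89.406 N/mm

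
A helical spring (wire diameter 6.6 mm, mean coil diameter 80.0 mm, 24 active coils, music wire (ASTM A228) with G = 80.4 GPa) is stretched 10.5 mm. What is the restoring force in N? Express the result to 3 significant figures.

k = Gd⁴/(8D³N_a) = (80.4×10³)(6.6⁴)/(8·80.0³·24) = 1.5519 N/mm
F = k·δ = 1.5519 × 10.5 = 16.295 N

16.3 N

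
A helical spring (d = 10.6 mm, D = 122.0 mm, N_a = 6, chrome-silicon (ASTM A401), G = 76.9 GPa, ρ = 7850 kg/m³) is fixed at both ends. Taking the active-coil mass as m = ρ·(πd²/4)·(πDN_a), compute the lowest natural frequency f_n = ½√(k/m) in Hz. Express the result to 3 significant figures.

k = Gd⁴/(8D³N_a) = (76.9×10³)(10.6⁴)/(8·122.0³·6) = 11.139 N/mm = 11139 N/m
Wire length L = πDN_a = π·122.0·6 = 2299.6 mm
m = ρ·(πd²/4)·L = 7850 × 88.247×10⁻⁶ m² × 2.2996 m = 1.5931 kg
f_n = ½√(k/m) = 0.5·√(11139/1.5931) = 0.5·√(6991.9) = 41.809 Hz

41.8 Hz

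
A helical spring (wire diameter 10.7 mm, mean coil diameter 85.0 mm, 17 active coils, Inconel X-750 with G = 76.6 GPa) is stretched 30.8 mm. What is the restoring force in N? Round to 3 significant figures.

370 N

k = Gd⁴/(8D³N_a) = (76.6×10³)(10.7⁴)/(8·85.0³·17) = 12.022 N/mm
F = k·δ = 12.022 × 30.8 = 370.27 N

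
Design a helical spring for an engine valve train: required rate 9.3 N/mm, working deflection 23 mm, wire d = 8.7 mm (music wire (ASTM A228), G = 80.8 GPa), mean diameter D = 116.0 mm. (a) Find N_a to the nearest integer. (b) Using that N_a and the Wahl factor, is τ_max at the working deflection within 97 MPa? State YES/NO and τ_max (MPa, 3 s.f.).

N_a = Gd⁴/(8D³k) = (80.8×10³)(8.7⁴)/(8·116.0³·9.3) = 3.986 → N_a = 4
Actual rate k = Gd⁴/(8D³·4) = 9.2675 N/mm
Working load F = kδ = 9.2675·23 = 213.15 N
C = 116.0/8.7 = 13.3333; K_W = (4C−1)/(4C−4)+0.615/C = 1.1069
τ_max = K_W·8FD/(πd³) = 1.1069·95.616 = 105.84 MPa
τ_max > 97 MPa → exceeds allowable

(a) 4 coils; (b) NO, τ_max = 106 MPa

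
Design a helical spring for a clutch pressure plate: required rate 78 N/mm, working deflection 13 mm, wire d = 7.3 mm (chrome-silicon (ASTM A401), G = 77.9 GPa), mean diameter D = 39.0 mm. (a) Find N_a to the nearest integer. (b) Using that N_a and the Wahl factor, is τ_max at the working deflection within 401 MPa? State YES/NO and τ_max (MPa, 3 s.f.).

N_a = Gd⁴/(8D³k) = (77.9×10³)(7.3⁴)/(8·39.0³·78) = 5.977 → N_a = 6
Actual rate k = Gd⁴/(8D³·6) = 77.695 N/mm
Working load F = kδ = 77.695·13 = 1010 N
C = 39.0/7.3 = 5.3425; K_W = (4C−1)/(4C−4)+0.615/C = 1.2878
τ_max = K_W·8FD/(πd³) = 1.2878·257.85 = 332.07 MPa
τ_max ≤ 401 MPa → acceptable

(a) 6 coils; (b) YES, τ_max = 332 MPa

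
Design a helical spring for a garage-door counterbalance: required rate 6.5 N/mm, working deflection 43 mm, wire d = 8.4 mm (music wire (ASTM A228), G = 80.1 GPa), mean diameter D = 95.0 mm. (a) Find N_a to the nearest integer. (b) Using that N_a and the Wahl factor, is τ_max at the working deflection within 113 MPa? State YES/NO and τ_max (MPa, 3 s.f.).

(a) 9 coils; (b) NO, τ_max = 128 MPa

N_a = Gd⁴/(8D³k) = (80.1×10³)(8.4⁴)/(8·95.0³·6.5) = 8.945 → N_a = 9
Actual rate k = Gd⁴/(8D³·9) = 6.4602 N/mm
Working load F = kδ = 6.4602·43 = 277.79 N
C = 95.0/8.4 = 11.3095; K_W = (4C−1)/(4C−4)+0.615/C = 1.1271
τ_max = K_W·8FD/(πd³) = 1.1271·113.38 = 127.79 MPa
τ_max > 113 MPa → exceeds allowable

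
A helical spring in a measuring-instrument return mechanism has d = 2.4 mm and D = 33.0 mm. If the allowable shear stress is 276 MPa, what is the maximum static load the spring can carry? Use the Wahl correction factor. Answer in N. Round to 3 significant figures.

C = D/d = 33.0/2.4 = 13.7500
K_W = (4C−1)/(4C−4) + 0.615/C = 54.000/51.000 + 0.0447 = 1.1036
τ_max = K·8FD/(πd³) → F_max = τ_allow·πd³/(8DK)
F_max = 276·π·2.4³/(8·33.0·1.1036) = 11987/291.34 = 41.143 N

41.1 N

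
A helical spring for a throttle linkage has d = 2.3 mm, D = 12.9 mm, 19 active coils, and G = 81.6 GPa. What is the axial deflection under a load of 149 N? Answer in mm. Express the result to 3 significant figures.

k = Gd⁴/(8D³N_a) = (81.6×10³)(2.3⁴)/(8·12.9³·19) = 6.9982 N/mm
δ = F/k = 149 / 6.9982 = 21.291 mm

21.3 mm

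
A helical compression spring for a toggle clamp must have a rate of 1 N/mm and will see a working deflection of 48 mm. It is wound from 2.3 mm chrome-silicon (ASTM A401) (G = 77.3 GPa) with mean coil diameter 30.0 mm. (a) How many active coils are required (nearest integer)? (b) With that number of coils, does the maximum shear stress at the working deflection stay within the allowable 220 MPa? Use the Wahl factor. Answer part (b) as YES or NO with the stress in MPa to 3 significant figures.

N_a = Gd⁴/(8D³k) = (77.3×10³)(2.3⁴)/(8·30.0³·1) = 10.01 → N_a = 10
Actual rate k = Gd⁴/(8D³·10) = 1.0015 N/mm
Working load F = kδ = 1.0015·48 = 48.07 N
C = 30.0/2.3 = 13.0435; K_W = (4C−1)/(4C−4)+0.615/C = 1.1094
τ_max = K_W·8FD/(πd³) = 1.1094·301.83 = 334.85 MPa
τ_max > 220 MPa → exceeds allowable

(a) 10 coils; (b) NO, τ_max = 335 MPa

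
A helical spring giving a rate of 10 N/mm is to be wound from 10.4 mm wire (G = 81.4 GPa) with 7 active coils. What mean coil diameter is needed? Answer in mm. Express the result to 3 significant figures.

D = (Gd⁴/(8N_a·k))^(1/3) = (81.4×10³·10.4⁴/(8·7·10))^(1/3)
  = (1.70047e+06)^(1/3) = 119.3594 mm

119 mm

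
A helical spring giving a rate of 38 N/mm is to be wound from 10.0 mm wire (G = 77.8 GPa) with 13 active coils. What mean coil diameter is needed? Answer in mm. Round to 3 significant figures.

D = (Gd⁴/(8N_a·k))^(1/3) = (77.8×10³·10.0⁴/(8·13·38))^(1/3)
  = (196862)^(1/3) = 58.1729 mm

58.2 mm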